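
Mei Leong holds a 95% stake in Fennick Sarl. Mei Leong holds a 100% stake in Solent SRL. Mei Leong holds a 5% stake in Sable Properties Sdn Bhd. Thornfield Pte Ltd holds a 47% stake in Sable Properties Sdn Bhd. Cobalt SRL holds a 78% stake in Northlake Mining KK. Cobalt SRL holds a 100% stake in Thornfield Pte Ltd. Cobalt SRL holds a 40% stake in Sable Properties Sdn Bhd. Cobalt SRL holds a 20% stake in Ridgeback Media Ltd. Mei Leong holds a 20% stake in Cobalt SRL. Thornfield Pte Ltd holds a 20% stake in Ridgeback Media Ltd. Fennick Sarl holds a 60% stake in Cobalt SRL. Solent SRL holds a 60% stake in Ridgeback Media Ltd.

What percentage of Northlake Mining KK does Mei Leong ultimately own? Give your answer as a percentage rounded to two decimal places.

Mei reaches Northlake along 2 paths.
Via Fennick → Cobalt: 95% × 60% × 78% = 44.46%.
Via Cobalt: 20% × 78% = 15.6%.
Total: 44.46% + 15.6% = 60.06%.

60.06%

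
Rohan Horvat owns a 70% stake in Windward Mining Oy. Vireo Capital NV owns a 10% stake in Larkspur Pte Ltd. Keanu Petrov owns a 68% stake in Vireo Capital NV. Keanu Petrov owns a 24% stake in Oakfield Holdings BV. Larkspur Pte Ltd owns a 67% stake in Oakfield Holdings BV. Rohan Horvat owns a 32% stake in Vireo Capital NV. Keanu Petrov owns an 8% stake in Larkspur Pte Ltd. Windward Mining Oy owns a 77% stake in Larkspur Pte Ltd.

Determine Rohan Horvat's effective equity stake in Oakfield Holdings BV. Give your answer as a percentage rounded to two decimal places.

Rohan reaches Oakfield along 2 paths.
Via Vireo → Larkspur: 32% × 10% × 67% = 2.144%.
Via Windward → Larkspur: 70% × 77% × 67% = 36.113%.
Total: 2.144% + 36.113% = 38.257%.
Rounded: 38.26%.

38.26%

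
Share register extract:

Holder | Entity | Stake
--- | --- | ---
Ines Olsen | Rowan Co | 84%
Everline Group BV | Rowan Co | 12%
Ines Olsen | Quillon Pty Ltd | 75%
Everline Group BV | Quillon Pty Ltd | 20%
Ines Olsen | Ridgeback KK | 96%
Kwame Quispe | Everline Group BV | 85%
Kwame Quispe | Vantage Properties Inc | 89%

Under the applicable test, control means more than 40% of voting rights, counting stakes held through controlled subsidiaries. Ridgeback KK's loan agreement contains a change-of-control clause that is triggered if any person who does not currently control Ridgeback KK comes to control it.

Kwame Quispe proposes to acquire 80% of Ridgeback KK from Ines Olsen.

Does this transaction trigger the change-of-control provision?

Yes

The purchase adds only to Kwame's holdings (Ines's stake shrinks), so Kwame is the only person who could newly come to control Ridgeback.
Kwame holds 85% of Everline, so Kwame controls Everline.
Kwame holds 89% of Vantage, so Kwame controls Vantage.
Neither Kwame nor any entity Kwame controls holds any voting interest in Ridgeback.
So before the transaction, Kwame does not control Ridgeback.
After the purchase, Kwame holds 80% of Ridgeback directly, and Ines's stake falls to 16%.
Kwame holds 80% of Ridgeback, so Kwame controls Ridgeback.
Kwame did not control Ridgeback before and does after, so the clause is triggered.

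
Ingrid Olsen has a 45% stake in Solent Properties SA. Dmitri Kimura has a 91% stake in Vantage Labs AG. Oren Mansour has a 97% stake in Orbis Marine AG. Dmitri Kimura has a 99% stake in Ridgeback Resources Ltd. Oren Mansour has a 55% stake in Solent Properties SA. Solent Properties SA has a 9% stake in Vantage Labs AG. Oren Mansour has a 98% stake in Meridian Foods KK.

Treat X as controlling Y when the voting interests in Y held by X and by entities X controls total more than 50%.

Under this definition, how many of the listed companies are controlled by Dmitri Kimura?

2

Dmitri holds 91% of Vantage, so Dmitri controls Vantage.
Dmitri holds 99% of Ridgeback, so Dmitri controls Ridgeback.
No other company's threshold is met.
Dmitri controls 2 companies.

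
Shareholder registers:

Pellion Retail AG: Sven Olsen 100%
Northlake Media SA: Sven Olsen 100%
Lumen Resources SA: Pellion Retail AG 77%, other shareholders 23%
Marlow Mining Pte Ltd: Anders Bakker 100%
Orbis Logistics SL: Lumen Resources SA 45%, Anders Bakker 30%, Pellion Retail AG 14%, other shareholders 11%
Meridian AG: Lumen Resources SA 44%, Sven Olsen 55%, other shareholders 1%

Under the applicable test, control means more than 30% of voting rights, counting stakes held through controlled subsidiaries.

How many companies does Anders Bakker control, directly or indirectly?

Anders holds 100% of Marlow, so Anders controls Marlow.
No other company's threshold is met.
Anders controls 1 company.

1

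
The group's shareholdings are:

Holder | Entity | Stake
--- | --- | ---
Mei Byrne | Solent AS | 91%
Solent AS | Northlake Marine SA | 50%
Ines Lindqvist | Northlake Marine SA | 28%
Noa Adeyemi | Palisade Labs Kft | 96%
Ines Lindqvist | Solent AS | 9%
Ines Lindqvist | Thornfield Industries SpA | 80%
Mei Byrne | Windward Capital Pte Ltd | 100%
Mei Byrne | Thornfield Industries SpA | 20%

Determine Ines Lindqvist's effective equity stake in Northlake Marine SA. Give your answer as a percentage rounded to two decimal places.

32.50%

Ines reaches Northlake along 2 paths.
Direct stake: 28% = 28%.
Via Solent: 9% × 50% = 4.5%.
Total: 28% + 4.5% = 32.5%.
Rounded: 32.50%.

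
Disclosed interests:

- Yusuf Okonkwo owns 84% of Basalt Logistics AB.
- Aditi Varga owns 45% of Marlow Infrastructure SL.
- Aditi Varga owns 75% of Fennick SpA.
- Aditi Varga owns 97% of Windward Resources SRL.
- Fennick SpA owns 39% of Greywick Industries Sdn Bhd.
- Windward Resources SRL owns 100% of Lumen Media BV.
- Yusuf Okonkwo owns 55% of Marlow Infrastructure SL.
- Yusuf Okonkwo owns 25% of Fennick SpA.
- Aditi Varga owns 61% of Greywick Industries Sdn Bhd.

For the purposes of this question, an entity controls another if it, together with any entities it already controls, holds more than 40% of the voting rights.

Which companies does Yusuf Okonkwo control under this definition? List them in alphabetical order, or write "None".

Yusuf holds 55% of Marlow, so Yusuf controls Marlow.
Yusuf holds 84% of Basalt, so Yusuf controls Basalt.
No other company's threshold is met.

Basalt Logistics AB, Marlow Infrastructure SL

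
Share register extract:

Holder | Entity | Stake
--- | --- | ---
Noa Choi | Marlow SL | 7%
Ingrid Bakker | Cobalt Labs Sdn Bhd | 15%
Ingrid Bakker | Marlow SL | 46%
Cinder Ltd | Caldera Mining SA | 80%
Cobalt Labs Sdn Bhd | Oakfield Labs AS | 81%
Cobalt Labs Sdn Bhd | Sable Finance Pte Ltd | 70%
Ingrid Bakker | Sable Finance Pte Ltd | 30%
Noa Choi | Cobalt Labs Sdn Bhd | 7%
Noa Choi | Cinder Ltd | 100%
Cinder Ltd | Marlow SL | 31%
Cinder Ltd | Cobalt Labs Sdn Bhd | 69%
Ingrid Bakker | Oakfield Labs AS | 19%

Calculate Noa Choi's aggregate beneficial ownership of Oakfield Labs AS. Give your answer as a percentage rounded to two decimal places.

Noa reaches Oakfield along 2 paths.
Via Cinder → Cobalt: 100% × 69% × 81% = 55.89%.
Via Cobalt: 7% × 81% = 5.67%.
Total: 55.89% + 5.67% = 61.56%.

61.56%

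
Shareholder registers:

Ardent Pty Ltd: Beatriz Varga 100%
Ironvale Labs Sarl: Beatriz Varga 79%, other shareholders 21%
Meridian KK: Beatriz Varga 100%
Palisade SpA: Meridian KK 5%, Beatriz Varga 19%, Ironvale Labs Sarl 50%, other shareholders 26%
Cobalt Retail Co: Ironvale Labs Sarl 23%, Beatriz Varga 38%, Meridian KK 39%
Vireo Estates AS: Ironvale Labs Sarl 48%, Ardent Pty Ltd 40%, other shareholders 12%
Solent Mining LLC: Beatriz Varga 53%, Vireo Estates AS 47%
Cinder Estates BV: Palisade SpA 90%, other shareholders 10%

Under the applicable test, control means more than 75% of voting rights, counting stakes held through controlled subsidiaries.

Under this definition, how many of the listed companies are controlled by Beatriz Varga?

Beatriz holds 100% of Ardent, so Beatriz controls Ardent.
Beatriz holds 79% of Ironvale, so Beatriz controls Ironvale.
Beatriz holds 100% of Meridian, so Beatriz controls Meridian.
Ironvale and Beatriz and Meridian together hold 23% + 38% + 39% = 100% of Cobalt, so Beatriz controls Cobalt.
Ironvale and Ardent together hold 48% + 40% = 88% of Vireo, so Beatriz controls Vireo.
Beatriz and Vireo together hold 53% + 47% = 100% of Solent, so Beatriz controls Solent.
No other company's threshold is met.
Beatriz controls 6 companies.

6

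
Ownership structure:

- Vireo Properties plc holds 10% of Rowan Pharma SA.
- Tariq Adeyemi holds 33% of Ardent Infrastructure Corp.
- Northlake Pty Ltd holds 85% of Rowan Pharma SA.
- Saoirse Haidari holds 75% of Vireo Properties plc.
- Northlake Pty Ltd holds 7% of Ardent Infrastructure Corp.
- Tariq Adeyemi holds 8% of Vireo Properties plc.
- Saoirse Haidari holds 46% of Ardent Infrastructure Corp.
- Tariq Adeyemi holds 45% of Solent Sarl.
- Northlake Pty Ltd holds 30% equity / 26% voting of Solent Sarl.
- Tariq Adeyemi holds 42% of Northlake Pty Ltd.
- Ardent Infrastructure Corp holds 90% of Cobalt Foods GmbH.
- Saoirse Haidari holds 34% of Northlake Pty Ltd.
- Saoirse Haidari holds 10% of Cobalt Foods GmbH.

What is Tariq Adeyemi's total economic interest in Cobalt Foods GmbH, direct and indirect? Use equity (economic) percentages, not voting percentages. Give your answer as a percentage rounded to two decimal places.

32.35%

Tariq reaches Cobalt along 2 paths.
Via Ardent: 33% × 90% = 29.7%.
Via Northlake → Ardent: 42% × 7% × 90% = 2.646%.
Total: 29.7% + 2.646% = 32.346%.
Rounded: 32.35%.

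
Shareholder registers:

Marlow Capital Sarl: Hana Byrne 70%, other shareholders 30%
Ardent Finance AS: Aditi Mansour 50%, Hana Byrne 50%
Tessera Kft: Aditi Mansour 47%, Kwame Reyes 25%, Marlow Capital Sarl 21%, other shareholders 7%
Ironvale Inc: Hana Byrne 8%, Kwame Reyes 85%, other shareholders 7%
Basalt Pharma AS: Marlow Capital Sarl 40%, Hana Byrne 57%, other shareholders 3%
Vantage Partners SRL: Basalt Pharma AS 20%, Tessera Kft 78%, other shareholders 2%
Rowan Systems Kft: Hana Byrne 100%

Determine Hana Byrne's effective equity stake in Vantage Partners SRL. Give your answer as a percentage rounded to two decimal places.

28.47%

Hana reaches Vantage along 3 paths.
Via Marlow → Basalt: 70% × 40% × 20% = 5.6%.
Via Basalt: 57% × 20% = 11.4%.
Via Marlow → Tessera: 70% × 21% × 78% = 11.466%.
Total: 5.6% + 11.4% + 11.466% = 28.466%.
Rounded: 28.47%.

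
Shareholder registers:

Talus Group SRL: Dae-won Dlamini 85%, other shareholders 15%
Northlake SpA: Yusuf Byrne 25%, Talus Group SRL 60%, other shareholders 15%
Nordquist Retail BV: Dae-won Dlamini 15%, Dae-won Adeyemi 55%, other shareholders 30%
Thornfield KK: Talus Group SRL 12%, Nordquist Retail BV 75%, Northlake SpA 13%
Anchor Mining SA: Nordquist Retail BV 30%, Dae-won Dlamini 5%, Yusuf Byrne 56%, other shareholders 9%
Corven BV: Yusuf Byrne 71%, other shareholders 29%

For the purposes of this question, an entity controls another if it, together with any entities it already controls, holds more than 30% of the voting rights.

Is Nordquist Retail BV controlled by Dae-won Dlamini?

Dae-won Dlamini holds 85% of Talus, so Dae-won Dlamini controls Talus.
Talus holds 60% of Northlake, so Dae-won Dlamini controls Northlake.
In Nordquist, Dae-won Dlamini's side holds only 15%, not > 30%.
So Dae-won Dlamini does not control Nordquist.

No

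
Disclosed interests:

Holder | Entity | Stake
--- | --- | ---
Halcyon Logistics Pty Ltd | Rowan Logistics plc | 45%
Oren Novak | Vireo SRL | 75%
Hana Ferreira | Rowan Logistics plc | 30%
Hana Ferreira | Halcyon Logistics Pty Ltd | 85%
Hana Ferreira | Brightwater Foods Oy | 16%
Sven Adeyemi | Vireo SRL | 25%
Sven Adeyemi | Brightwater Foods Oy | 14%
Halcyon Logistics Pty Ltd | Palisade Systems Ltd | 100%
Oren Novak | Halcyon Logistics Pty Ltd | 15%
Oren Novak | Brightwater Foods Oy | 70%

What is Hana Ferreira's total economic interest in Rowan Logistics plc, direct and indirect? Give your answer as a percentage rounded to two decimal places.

Hana reaches Rowan along 2 paths.
Direct stake: 30% = 30%.
Via Halcyon: 85% × 45% = 38.25%.
Total: 30% + 38.25% = 68.25%.

68.25%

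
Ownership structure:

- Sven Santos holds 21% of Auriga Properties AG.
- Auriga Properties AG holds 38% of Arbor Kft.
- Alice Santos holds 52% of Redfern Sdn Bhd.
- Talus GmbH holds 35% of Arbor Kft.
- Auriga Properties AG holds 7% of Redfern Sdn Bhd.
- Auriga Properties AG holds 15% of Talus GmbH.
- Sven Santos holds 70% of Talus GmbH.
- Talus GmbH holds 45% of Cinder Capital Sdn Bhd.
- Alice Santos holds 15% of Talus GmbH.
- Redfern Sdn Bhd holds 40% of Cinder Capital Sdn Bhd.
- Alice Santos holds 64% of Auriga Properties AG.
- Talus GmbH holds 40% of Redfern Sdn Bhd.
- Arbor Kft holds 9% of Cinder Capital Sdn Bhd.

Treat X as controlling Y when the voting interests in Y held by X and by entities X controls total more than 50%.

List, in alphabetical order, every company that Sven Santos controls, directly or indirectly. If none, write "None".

Talus GmbH

Sven holds 70% of Talus, so Sven controls Talus.
No other company's threshold is met.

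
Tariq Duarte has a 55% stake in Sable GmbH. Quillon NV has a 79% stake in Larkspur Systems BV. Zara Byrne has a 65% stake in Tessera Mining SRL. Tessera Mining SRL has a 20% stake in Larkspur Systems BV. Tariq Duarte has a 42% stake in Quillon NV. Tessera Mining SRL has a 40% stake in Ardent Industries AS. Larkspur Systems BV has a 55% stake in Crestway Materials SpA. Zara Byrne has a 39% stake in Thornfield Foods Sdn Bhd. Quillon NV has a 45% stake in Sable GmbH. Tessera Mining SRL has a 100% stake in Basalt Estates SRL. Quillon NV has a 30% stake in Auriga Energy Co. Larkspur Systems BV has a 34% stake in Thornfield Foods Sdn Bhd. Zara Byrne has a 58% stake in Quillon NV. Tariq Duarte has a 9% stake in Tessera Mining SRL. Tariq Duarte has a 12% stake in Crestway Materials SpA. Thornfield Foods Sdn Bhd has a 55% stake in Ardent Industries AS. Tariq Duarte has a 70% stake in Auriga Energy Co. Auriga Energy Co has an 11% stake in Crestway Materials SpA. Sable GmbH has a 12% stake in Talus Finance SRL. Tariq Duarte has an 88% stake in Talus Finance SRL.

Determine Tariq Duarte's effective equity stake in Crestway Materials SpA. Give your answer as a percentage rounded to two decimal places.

40.33%

Tariq reaches Crestway along 5 paths.
Direct stake: 12% = 12%.
Via Quillon → Auriga: 42% × 30% × 11% = 1.386%.
Via Auriga: 70% × 11% = 7.7%.
Via Tessera → Larkspur: 9% × 20% × 55% = 0.99%.
Via Quillon → Larkspur: 42% × 79% × 55% = 18.249%.
Total: 12% + 1.386% + 7.7% + 0.99% + 18.249% = 40.325%.
Rounded: 40.33%.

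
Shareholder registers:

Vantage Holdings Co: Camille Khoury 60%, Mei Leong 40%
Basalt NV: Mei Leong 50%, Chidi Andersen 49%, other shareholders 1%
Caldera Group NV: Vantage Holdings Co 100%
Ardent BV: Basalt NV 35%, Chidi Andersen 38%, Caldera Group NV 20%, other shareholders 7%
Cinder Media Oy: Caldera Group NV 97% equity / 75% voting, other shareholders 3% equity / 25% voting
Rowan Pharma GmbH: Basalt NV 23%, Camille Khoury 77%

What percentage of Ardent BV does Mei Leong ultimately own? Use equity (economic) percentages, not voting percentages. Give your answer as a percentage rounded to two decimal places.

25.50%

Mei reaches Ardent along 2 paths.
Via Basalt: 50% × 35% = 17.5%.
Via Vantage → Caldera: 40% × 100% × 20% = 8%.
Total: 17.5% + 8% = 25.5%.
Rounded: 25.50%.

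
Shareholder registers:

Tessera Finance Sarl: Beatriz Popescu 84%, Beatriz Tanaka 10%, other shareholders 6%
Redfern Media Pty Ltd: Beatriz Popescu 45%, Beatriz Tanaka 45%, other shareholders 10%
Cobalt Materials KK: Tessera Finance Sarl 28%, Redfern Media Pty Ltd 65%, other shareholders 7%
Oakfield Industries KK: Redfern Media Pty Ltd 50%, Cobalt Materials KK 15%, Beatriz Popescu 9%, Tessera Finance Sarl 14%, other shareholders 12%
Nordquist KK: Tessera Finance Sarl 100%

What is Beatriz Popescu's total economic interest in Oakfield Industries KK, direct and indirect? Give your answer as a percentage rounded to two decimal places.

Beatriz Popescu reaches Oakfield along 5 paths.
Via Redfern: 45% × 50% = 22.5%.
Via Tessera → Cobalt: 84% × 28% × 15% = 3.528%.
Via Redfern → Cobalt: 45% × 65% × 15% = 4.3875%.
Direct stake: 9% = 9%.
Via Tessera: 84% × 14% = 11.76%.
Total: 22.5% + 3.528% + 4.3875% + 9% + 11.76% = 51.1755%.
Rounded: 51.18%.

51.18%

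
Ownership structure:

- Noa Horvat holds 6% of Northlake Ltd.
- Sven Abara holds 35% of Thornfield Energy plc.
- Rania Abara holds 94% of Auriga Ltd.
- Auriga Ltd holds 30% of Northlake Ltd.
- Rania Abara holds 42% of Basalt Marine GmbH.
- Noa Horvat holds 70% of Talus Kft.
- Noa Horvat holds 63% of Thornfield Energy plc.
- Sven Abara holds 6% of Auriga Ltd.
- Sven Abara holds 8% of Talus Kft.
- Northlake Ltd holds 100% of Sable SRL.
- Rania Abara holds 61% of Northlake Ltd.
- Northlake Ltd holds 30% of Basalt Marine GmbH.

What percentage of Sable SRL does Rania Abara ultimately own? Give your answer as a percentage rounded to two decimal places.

Rania reaches Sable along 2 paths.
Via Northlake: 61% × 100% = 61%.
Via Auriga → Northlake: 94% × 30% × 100% = 28.2%.
Total: 61% + 28.2% = 89.2%.
Rounded: 89.20%.

89.20%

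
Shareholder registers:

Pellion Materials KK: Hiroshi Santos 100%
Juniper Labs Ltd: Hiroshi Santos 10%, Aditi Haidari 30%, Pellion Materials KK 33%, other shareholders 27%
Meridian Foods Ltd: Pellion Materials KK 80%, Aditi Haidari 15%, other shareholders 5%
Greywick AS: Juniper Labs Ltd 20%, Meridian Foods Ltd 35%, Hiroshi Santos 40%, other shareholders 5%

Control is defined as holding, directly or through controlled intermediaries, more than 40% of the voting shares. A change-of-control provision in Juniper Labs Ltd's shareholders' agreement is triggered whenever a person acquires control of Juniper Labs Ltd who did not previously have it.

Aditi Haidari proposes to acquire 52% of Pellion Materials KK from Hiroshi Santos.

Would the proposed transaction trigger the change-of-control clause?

The purchase adds only to Aditi's holdings (Hiroshi's stake shrinks), so Aditi is the only person who could newly come to control Juniper.
Aditi's largest direct stake is 30% in Juniper, which does not meet the threshold, so Aditi controls no company.
In Juniper, Aditi's side holds only 30%, not > 40%.
So before the transaction, Aditi does not control Juniper.
After the purchase, Aditi holds 52% of Pellion directly, and Hiroshi's stake falls to 48%.
Aditi holds 52% of Pellion, so Aditi controls Pellion.
Aditi and Pellion together hold 30% + 33% = 63% of Juniper, so Aditi controls Juniper.
Aditi did not control Juniper before and does after, so the clause is triggered.

Yes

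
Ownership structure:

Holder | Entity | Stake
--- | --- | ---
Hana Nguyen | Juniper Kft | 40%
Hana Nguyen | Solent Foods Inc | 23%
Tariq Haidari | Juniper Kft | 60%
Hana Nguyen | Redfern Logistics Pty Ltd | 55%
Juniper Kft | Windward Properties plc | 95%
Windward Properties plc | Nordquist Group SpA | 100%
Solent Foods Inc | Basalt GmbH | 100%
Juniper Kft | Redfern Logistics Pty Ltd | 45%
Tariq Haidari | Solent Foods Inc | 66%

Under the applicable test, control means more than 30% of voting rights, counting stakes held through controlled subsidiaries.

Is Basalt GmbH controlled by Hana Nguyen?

Hana holds 40% of Juniper, so Hana controls Juniper.
Juniper and Hana together hold 45% + 55% = 100% of Redfern, so Hana controls Redfern.
Juniper holds 95% of Windward, so Hana controls Windward.
Windward holds 100% of Nordquist, so Hana controls Nordquist.
Neither Hana nor any entity Hana controls holds any voting interest in Basalt.
So Hana does not control Basalt.

No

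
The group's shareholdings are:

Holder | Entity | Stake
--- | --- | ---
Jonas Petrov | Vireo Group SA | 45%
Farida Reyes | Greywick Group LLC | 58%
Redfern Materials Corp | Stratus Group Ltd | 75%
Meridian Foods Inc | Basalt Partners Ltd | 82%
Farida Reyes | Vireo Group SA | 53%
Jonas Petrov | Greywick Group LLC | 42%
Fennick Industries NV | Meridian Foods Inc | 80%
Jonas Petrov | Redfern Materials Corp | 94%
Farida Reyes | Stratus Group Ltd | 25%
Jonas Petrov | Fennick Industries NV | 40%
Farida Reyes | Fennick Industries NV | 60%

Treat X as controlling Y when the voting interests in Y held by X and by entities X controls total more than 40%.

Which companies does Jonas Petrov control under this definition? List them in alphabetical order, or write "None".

Greywick Group LLC, Redfern Materials Corp, Stratus Group Ltd, Vireo Group SA

Jonas holds 94% of Redfern, so Jonas controls Redfern.
Jonas holds 45% of Vireo, so Jonas controls Vireo.
Redfern holds 75% of Stratus, so Jonas controls Stratus.
Jonas holds 42% of Greywick, so Jonas controls Greywick.
No other company's threshold is met.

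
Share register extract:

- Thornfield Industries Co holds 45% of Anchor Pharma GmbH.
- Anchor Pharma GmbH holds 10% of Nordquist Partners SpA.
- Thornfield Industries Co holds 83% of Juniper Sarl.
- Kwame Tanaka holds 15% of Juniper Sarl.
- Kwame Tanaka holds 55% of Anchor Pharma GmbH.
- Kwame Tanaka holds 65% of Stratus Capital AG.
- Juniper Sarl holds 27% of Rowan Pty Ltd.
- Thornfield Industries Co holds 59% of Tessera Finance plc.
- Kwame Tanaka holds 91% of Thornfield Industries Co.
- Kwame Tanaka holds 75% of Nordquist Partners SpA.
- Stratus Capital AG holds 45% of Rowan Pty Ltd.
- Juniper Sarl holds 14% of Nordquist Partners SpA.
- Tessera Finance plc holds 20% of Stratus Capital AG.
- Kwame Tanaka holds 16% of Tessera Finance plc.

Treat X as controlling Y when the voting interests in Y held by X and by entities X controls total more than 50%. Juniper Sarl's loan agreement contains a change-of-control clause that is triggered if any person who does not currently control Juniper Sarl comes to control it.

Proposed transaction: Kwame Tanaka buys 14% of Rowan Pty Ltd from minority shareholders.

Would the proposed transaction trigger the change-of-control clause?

The purchase changes only Kwame's holdings, so Kwame is the only person who could newly come to control Juniper.
Kwame holds 91% of Thornfield, so Kwame controls Thornfield.
Kwame and Thornfield together hold 15% + 83% = 98% of Juniper, so Kwame controls Juniper.
So Kwame already controls Juniper before the transaction.
After the purchase, Kwame holds 14% of Rowan directly.
Kwame controlled Juniper already, so this is not a new person acquiring control; every other person's position is unchanged or reduced.
No new person acquires control, so the clause is not triggered.

No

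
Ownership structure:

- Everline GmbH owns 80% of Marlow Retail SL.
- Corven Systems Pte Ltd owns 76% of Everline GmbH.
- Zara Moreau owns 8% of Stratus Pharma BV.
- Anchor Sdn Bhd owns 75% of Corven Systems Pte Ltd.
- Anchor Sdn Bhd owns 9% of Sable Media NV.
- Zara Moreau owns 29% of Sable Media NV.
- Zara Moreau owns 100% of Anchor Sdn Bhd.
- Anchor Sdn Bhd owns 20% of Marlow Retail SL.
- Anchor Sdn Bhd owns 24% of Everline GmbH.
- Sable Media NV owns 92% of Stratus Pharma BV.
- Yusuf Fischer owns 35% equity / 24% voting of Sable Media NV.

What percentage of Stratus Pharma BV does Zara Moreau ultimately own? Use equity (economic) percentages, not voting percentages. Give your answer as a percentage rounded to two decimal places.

Zara reaches Stratus along 3 paths.
Direct stake: 8% = 8%.
Via Anchor → Sable: 100% × 9% × 92% = 8.28%.
Via Sable: 29% × 92% = 26.68%.
Total: 8% + 8.28% + 26.68% = 42.96%.

42.96%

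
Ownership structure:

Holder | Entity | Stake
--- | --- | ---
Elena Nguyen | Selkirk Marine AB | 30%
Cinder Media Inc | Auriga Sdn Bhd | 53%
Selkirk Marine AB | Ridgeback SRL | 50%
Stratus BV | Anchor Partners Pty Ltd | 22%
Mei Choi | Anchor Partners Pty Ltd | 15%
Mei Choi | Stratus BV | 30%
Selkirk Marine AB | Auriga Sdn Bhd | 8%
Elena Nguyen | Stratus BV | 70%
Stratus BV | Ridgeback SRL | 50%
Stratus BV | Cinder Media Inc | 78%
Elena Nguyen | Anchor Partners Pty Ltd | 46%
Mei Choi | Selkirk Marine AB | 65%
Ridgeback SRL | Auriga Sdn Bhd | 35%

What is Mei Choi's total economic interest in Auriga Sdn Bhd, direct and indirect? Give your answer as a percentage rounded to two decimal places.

34.23%

Mei reaches Auriga along 4 paths.
Via Stratus → Ridgeback: 30% × 50% × 35% = 5.25%.
Via Selkirk → Ridgeback: 65% × 50% × 35% = 11.375%.
Via Stratus → Cinder: 30% × 78% × 53% = 12.402%.
Via Selkirk: 65% × 8% = 5.2%.
Total: 5.25% + 11.375% + 12.402% + 5.2% = 34.227%.
Rounded: 34.23%.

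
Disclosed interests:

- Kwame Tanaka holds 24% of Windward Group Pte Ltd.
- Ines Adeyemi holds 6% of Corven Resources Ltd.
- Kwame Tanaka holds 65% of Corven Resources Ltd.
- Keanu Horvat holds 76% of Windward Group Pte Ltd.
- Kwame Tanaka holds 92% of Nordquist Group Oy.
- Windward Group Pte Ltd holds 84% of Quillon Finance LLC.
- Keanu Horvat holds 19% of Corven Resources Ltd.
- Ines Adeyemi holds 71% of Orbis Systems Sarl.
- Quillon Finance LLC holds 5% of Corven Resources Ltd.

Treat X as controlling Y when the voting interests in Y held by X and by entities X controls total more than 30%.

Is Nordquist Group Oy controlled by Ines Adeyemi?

No

Ines holds 71% of Orbis, so Ines controls Orbis.
Neither Ines nor any entity Ines controls holds any voting interest in Nordquist.
So Ines does not control Nordquist.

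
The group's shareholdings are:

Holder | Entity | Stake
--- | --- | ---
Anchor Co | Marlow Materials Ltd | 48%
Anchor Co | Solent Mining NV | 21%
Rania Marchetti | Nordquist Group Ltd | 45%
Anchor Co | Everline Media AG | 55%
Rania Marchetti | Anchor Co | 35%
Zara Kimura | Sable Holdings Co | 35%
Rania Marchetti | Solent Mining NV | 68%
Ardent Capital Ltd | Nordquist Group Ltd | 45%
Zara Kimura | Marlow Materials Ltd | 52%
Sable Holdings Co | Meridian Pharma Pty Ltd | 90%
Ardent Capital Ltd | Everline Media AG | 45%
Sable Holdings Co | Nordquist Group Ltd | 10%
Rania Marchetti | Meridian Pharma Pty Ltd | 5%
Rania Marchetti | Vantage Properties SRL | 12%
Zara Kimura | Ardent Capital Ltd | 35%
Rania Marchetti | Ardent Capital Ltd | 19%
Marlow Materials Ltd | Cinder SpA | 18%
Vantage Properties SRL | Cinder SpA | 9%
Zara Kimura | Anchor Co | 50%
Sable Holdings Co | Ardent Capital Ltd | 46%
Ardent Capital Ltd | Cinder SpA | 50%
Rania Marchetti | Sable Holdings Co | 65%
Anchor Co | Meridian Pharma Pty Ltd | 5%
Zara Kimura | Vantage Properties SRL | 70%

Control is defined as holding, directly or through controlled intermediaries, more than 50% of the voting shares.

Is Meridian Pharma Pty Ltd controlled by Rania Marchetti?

Yes

Rania holds 65% of Sable, so Rania controls Sable.
Rania and Sable together hold 5% + 90% = 95% of Meridian, so Rania controls Meridian.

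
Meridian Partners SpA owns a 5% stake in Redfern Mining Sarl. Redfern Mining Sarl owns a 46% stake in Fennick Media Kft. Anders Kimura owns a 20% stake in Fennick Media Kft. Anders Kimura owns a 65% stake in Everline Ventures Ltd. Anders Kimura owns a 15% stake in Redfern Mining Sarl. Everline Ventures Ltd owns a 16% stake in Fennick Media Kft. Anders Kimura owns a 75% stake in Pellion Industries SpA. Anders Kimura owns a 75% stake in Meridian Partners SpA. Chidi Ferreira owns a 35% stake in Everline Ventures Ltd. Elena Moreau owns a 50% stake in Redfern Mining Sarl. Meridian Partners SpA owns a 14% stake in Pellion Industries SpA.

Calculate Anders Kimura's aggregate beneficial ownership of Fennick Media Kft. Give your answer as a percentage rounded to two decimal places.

39.03%

Anders reaches Fennick along 4 paths.
Direct stake: 20% = 20%.
Via Redfern: 15% × 46% = 6.9%.
Via Meridian → Redfern: 75% × 5% × 46% = 1.725%.
Via Everline: 65% × 16% = 10.4%.
Total: 20% + 6.9% + 1.725% + 10.4% = 39.025%.
Rounded: 39.03%.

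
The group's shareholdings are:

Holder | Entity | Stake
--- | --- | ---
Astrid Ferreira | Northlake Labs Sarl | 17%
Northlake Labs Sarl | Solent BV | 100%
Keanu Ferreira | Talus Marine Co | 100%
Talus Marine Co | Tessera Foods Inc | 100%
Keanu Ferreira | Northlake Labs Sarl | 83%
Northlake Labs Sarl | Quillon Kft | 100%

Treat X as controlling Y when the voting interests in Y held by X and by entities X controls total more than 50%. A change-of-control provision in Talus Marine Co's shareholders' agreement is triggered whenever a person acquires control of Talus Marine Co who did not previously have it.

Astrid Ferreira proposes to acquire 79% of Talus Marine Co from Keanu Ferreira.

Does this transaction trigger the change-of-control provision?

The purchase adds only to Astrid's holdings (Keanu's stake shrinks), so Astrid is the only person who could newly come to control Talus.
Astrid's largest direct stake is 17% in Northlake, which does not meet the threshold, so Astrid controls no company.
Neither Astrid nor any entity Astrid controls holds any voting interest in Talus.
So before the transaction, Astrid does not control Talus.
After the purchase, Astrid holds 79% of Talus directly, and Keanu's stake falls to 21%.
Astrid holds 79% of Talus, so Astrid controls Talus.
Astrid did not control Talus before and does after, so the clause is triggered.

Yes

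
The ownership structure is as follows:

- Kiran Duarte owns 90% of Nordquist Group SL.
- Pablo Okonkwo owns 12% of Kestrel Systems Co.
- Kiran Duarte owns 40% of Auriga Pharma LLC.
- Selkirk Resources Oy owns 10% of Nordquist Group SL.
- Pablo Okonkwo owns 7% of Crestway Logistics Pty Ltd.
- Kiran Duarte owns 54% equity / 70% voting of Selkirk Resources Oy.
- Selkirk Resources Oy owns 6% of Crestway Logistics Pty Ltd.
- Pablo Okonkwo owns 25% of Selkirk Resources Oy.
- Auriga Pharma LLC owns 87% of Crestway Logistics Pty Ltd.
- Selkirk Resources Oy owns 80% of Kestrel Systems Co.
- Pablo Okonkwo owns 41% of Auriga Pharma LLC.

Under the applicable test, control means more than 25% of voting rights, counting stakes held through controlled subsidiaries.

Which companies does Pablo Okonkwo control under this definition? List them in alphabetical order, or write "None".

Auriga Pharma LLC, Crestway Logistics Pty Ltd

Pablo holds 41% of Auriga, so Pablo controls Auriga.
Auriga and Pablo together hold 87% + 7% = 94% of Crestway, so Pablo controls Crestway.
No other company's threshold is met.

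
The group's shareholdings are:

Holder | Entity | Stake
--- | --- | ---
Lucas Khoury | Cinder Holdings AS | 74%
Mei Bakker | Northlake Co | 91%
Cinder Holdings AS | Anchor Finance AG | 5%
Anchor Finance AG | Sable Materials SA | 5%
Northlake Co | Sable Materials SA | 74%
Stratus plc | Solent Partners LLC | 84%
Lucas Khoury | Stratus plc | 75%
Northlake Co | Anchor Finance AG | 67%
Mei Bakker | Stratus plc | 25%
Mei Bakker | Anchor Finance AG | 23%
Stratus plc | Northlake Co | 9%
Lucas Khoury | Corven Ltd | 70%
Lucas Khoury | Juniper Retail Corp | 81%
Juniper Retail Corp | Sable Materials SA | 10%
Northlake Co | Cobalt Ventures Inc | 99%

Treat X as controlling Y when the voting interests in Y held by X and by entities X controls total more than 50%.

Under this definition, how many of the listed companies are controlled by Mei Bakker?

4

Mei holds 91% of Northlake, so Mei controls Northlake.
Mei and Northlake together hold 23% + 67% = 90% of Anchor, so Mei controls Anchor.
Northlake holds 99% of Cobalt, so Mei controls Cobalt.
Northlake and Anchor together hold 74% + 5% = 79% of Sable, so Mei controls Sable.
No other company's threshold is met.
Mei controls 4 companies.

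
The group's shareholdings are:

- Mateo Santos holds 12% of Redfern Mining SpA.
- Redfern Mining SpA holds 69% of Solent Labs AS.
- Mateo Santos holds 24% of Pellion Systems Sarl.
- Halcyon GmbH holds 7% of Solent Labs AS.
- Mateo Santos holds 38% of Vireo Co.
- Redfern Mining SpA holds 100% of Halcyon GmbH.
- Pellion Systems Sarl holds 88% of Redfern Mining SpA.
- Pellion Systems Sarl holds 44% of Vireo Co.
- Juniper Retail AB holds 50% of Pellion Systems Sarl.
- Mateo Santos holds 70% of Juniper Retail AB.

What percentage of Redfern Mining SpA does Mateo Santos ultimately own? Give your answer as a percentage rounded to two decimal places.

Mateo reaches Redfern along 3 paths.
Via Pellion: 24% × 88% = 21.12%.
Via Juniper → Pellion: 70% × 50% × 88% = 30.8%.
Direct stake: 12% = 12%.
Total: 21.12% + 30.8% + 12% = 63.92%.

63.92%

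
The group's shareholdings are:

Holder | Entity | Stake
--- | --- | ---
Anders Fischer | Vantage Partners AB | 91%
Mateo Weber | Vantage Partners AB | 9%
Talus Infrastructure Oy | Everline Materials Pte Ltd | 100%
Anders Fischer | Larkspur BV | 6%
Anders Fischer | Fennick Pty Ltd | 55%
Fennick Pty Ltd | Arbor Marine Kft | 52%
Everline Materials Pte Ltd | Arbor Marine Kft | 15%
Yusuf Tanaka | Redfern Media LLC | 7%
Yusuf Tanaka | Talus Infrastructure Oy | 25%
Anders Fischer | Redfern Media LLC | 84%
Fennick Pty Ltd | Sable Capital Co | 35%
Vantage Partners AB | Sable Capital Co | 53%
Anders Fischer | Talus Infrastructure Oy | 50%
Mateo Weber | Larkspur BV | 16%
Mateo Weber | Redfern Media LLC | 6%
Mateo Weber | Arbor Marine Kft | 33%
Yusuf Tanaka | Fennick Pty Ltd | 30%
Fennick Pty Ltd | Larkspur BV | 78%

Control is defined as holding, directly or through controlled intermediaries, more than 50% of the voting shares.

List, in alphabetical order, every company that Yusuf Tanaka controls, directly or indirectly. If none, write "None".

Yusuf's largest direct stake is 30% in Fennick, which does not meet the threshold.

None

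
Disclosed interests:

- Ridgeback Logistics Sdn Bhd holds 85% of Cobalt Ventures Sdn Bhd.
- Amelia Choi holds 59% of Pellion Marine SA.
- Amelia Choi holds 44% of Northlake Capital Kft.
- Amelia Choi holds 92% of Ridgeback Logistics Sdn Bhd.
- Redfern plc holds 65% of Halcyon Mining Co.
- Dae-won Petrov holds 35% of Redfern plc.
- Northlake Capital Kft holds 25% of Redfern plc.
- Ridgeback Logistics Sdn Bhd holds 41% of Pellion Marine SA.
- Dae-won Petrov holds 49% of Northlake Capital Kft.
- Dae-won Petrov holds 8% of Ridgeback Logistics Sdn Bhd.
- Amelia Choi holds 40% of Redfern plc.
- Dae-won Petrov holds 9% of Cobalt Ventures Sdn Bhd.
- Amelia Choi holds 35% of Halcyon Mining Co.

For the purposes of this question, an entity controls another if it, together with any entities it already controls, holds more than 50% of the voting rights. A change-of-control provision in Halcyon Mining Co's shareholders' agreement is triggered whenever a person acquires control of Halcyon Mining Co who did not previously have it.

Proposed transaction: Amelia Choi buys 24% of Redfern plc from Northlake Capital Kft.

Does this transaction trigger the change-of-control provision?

The purchase adds only to Amelia's holdings (Northlake's stake shrinks), so Amelia is the only person who could newly come to control Halcyon.
Amelia holds 92% of Ridgeback, so Amelia controls Ridgeback.
Amelia and Ridgeback together hold 59% + 41% = 100% of Pellion, so Amelia controls Pellion.
Ridgeback holds 85% of Cobalt, so Amelia controls Cobalt.
In Halcyon, Amelia's side holds only 35%, not > 50%.
So before the transaction, Amelia does not control Halcyon.
After the purchase, Amelia's direct stake in Redfern rises to 40% + 24% = 64%, and Northlake's stake falls to 1%.
Amelia holds 64% of Redfern, so Amelia controls Redfern.
Redfern and Amelia together hold 65% + 35% = 100% of Halcyon, so Amelia controls Halcyon.
Amelia did not control Halcyon before and does after, so the clause is triggered.

Yes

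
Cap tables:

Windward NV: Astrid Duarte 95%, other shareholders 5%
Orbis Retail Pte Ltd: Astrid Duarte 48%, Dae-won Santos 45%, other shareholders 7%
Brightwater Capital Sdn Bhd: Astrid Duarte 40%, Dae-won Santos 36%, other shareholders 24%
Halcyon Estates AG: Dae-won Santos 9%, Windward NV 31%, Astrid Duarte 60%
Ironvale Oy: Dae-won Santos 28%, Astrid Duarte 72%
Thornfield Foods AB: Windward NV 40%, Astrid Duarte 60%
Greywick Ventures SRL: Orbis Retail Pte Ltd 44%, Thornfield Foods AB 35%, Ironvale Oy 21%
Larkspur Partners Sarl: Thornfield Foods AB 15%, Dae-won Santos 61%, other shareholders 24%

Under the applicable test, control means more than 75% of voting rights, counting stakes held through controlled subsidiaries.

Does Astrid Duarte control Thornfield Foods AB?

Yes

Astrid holds 95% of Windward, so Astrid controls Windward.
Windward and Astrid together hold 40% + 60% = 100% of Thornfield, so Astrid controls Thornfield.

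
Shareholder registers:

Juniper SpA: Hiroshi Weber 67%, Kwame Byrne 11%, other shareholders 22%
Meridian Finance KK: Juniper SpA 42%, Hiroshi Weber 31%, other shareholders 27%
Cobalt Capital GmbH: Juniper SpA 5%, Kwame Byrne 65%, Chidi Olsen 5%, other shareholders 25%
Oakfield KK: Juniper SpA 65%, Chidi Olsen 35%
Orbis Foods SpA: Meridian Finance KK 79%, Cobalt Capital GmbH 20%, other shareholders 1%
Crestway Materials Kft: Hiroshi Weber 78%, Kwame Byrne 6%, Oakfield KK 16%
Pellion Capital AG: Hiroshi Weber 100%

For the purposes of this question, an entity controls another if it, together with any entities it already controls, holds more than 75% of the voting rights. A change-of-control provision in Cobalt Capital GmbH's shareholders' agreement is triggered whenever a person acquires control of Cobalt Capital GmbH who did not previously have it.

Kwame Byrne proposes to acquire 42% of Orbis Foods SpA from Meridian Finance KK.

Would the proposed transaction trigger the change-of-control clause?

No

The purchase adds only to Kwame's holdings (Meridian's stake shrinks), so Kwame is the only person who could newly come to control Cobalt.
Kwame's largest direct stake is 65% in Cobalt, which does not meet the threshold, so Kwame controls no company.
In Cobalt, Kwame's side holds only 65%, not > 75%.
So before the transaction, Kwame does not control Cobalt.
After the purchase, Kwame holds 42% of Orbis directly, and Meridian's stake falls to 37%.
Kwame's side now holds 42% of Orbis, not > 75%, so Kwame still does not control Orbis.
After the transaction, Kwame's side holds 65% of Cobalt, not > 75%, so Kwame still does not control Cobalt.
No new person acquires control, so the clause is not triggered.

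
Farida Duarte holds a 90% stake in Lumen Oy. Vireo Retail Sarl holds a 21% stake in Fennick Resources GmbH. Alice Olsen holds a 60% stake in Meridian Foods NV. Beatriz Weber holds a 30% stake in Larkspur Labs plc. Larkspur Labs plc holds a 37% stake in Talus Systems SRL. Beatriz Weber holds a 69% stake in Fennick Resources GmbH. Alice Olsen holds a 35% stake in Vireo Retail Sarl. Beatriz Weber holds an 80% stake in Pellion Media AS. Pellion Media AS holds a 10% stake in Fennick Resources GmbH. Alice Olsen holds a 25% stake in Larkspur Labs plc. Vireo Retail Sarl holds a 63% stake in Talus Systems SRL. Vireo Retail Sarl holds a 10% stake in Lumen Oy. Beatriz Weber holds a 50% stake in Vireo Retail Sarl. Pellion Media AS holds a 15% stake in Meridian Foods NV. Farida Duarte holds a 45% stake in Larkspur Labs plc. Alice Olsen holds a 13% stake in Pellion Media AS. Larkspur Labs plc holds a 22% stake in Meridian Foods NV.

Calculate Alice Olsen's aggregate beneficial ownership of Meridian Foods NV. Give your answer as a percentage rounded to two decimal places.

67.45%

Alice reaches Meridian along 3 paths.
Via Larkspur: 25% × 22% = 5.5%.
Via Pellion: 13% × 15% = 1.95%.
Direct stake: 60% = 60%.
Total: 5.5% + 1.95% + 60% = 67.45%.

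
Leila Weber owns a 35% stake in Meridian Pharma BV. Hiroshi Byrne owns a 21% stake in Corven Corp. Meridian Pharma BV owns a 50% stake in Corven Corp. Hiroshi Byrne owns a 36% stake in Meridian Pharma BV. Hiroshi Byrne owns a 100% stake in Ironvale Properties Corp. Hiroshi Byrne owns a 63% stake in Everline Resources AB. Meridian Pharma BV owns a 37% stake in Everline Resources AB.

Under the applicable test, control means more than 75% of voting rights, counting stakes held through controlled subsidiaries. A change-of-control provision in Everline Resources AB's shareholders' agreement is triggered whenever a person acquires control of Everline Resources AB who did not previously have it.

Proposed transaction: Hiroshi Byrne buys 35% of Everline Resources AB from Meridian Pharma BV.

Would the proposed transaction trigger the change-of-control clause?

The purchase adds only to Hiroshi's holdings (Meridian's stake shrinks), so Hiroshi is the only person who could newly come to control Everline.
Hiroshi holds 100% of Ironvale, so Hiroshi controls Ironvale.
In Everline, Hiroshi's side holds only 63%, not > 75%.
So before the transaction, Hiroshi does not control Everline.
After the purchase, Hiroshi's direct stake in Everline rises to 63% + 35% = 98%, and Meridian's stake falls to 2%.
Hiroshi holds 98% of Everline, so Hiroshi controls Everline.
Hiroshi did not control Everline before and does after, so the clause is triggered.

Yes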